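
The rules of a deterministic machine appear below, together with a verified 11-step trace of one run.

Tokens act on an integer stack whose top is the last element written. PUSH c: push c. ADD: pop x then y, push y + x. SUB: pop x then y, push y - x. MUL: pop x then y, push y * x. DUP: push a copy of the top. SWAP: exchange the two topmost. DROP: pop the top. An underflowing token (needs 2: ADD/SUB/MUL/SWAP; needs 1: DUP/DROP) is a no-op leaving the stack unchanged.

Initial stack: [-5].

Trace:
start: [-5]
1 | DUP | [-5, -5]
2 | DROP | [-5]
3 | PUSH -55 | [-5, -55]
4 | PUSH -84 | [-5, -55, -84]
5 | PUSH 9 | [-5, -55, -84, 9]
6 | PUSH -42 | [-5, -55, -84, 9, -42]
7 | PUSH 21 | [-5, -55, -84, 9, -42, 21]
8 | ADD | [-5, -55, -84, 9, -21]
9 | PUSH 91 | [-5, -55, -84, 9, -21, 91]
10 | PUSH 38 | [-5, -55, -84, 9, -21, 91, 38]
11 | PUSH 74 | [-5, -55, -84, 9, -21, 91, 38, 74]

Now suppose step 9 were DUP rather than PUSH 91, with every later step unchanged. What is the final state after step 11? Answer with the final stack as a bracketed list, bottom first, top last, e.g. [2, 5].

[-5, -55, -84, 9, -21, -21, 38, 74]

(re-executing from step 9 with the substitution; state before step 9: [-5, -55, -84, 9, -21])
9 | DUP | [-5, -55, -84, 9, -21, -21]
10 | PUSH 38 | [-5, -55, -84, 9, -21, -21, 38]
11 | PUSH 74 | [-5, -55, -84, 9, -21, -21, 38, 74]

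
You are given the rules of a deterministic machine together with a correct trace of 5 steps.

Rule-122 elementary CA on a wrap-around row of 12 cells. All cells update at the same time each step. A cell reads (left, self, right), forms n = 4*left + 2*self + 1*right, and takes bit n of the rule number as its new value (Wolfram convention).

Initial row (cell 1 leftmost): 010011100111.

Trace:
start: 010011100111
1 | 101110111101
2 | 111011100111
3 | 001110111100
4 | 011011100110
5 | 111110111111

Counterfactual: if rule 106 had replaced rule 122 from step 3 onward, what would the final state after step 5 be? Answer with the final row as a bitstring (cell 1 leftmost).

(re-executing steps 3..5 under rule 106; state before step 3: 111011100111)
3 | 001110101100
4 | 011011011100
5 | 111111110100

111111110100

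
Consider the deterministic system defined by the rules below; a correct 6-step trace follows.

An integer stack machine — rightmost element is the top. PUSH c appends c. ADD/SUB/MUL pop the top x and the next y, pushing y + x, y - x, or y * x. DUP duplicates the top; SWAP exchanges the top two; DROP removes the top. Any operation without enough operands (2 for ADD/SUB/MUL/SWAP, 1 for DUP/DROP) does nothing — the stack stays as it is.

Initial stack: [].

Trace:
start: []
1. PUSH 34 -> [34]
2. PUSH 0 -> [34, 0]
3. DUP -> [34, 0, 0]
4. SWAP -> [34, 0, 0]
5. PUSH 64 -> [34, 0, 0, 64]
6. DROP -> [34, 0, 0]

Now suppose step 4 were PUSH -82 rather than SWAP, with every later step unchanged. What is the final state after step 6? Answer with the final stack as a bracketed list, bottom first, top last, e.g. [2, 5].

[34, 0, 0, -82]

(re-executing from step 4 with the substitution; state before step 4: [34, 0, 0])
4. PUSH -82 -> [34, 0, 0, -82]
5. PUSH 64 -> [34, 0, 0, -82, 64]
6. DROP -> [34, 0, 0, -82]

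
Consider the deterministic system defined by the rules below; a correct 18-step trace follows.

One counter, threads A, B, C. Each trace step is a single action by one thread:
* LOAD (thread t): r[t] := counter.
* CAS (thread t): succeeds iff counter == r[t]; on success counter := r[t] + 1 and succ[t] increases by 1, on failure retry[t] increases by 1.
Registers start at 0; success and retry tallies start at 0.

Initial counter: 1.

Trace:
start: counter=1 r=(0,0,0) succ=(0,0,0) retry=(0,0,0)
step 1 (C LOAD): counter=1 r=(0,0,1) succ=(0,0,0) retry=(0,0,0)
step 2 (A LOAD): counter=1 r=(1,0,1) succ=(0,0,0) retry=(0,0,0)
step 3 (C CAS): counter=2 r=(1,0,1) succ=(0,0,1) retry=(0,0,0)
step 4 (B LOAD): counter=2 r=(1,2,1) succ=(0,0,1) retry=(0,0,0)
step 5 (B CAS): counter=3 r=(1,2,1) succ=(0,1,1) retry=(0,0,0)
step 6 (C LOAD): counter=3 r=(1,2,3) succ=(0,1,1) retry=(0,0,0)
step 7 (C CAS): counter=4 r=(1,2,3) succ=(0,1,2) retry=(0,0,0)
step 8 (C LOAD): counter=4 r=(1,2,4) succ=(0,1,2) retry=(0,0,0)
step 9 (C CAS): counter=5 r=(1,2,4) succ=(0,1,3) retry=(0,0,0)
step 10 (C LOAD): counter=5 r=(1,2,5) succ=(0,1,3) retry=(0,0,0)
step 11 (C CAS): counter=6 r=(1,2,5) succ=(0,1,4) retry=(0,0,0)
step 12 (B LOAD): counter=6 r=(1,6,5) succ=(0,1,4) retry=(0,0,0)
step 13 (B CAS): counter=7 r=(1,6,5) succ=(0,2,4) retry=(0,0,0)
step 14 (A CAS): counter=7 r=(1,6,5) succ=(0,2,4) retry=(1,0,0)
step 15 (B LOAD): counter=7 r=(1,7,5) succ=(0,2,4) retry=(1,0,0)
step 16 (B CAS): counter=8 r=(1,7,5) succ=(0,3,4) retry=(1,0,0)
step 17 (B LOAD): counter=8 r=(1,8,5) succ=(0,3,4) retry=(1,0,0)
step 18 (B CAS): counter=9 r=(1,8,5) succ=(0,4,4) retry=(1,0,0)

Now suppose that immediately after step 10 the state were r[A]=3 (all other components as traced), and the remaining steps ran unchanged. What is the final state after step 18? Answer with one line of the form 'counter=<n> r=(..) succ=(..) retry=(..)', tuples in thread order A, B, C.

counter=9 r=(3,8,5) succ=(0,4,4) retry=(1,0,0)

state after step 10 := counter=5 r=(3,2,5) succ=(0,1,3) retry=(0,0,0)
step 11 (C CAS): counter=6 r=(3,2,5) succ=(0,1,4) retry=(0,0,0)
step 12 (B LOAD): counter=6 r=(3,6,5) succ=(0,1,4) retry=(0,0,0)
step 13 (B CAS): counter=7 r=(3,6,5) succ=(0,2,4) retry=(0,0,0)
step 14 (A CAS): counter=7 r=(3,6,5) succ=(0,2,4) retry=(1,0,0)
step 15 (B LOAD): counter=7 r=(3,7,5) succ=(0,2,4) retry=(1,0,0)
step 16 (B CAS): counter=8 r=(3,7,5) succ=(0,3,4) retry=(1,0,0)
step 17 (B LOAD): counter=8 r=(3,8,5) succ=(0,3,4) retry=(1,0,0)
step 18 (B CAS): counter=9 r=(3,8,5) succ=(0,4,4) retry=(1,0,0)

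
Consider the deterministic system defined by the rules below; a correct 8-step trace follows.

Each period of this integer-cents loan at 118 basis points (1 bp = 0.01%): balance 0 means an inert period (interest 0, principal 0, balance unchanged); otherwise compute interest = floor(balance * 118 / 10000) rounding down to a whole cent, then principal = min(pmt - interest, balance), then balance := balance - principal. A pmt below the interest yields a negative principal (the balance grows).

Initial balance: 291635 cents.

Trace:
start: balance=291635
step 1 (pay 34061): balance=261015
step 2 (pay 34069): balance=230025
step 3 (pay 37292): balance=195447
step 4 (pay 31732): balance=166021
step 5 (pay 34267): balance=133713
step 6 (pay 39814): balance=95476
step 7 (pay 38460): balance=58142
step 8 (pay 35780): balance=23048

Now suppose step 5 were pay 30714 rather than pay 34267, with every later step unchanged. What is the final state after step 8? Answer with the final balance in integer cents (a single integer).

(re-executing from step 5 with the substitution; state before step 5: balance=166021)
step 5 (pay 30714): balance=137266
step 6 (pay 39814): balance=99071
step 7 (pay 38460): balance=61780
step 8 (pay 35780): balance=26729

26729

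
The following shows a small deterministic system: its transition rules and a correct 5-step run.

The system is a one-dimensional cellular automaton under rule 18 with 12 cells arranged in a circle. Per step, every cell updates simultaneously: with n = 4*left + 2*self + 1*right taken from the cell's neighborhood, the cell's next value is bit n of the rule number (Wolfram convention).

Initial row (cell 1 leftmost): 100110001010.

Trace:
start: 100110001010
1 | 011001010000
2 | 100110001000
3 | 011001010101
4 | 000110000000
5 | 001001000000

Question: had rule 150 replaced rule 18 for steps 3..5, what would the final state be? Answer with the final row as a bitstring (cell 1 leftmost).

(re-executing steps 3..5 under rule 150; state before step 3: 100110001000)
3 | 111001011101
4 | 110111001000
5 | 000010111101

000010111101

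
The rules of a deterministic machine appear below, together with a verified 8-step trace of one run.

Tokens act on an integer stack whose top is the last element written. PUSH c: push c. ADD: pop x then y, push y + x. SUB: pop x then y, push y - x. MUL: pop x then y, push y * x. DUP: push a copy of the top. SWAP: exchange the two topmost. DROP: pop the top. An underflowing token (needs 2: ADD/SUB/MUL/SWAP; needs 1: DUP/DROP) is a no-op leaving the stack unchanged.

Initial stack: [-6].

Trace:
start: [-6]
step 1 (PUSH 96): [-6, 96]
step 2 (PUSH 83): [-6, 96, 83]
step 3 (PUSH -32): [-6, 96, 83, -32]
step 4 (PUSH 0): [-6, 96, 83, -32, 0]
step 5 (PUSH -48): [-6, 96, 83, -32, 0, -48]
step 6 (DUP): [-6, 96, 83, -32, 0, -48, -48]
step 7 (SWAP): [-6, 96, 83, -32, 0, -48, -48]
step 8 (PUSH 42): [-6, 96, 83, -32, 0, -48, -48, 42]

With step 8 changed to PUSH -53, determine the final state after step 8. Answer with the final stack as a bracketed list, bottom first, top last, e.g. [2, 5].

[-6, 96, 83, -32, 0, -48, -48, -53]

(re-executing from step 8 with the substitution; state before step 8: [-6, 96, 83, -32, 0, -48, -48])
step 8 (PUSH -53): [-6, 96, 83, -32, 0, -48, -48, -53]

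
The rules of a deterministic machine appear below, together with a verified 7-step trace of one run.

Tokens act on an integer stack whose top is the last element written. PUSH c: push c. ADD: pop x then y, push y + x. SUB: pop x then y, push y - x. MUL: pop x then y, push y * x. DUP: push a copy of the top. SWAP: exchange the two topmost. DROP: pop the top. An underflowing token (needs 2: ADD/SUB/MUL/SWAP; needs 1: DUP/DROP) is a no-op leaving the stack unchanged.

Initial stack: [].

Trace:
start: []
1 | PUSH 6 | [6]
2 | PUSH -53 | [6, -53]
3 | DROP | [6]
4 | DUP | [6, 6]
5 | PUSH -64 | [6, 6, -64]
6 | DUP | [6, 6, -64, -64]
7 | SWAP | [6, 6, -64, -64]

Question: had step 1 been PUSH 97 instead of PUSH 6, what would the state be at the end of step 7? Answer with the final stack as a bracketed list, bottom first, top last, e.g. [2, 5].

[97, 97, -64, -64]

(re-executing from step 1 with the substitution; state before step 1: [])
1 | PUSH 97 | [97]
2 | PUSH -53 | [97, -53]
3 | DROP | [97]
4 | DUP | [97, 97]
5 | PUSH -64 | [97, 97, -64]
6 | DUP | [97, 97, -64, -64]
7 | SWAP | [97, 97, -64, -64]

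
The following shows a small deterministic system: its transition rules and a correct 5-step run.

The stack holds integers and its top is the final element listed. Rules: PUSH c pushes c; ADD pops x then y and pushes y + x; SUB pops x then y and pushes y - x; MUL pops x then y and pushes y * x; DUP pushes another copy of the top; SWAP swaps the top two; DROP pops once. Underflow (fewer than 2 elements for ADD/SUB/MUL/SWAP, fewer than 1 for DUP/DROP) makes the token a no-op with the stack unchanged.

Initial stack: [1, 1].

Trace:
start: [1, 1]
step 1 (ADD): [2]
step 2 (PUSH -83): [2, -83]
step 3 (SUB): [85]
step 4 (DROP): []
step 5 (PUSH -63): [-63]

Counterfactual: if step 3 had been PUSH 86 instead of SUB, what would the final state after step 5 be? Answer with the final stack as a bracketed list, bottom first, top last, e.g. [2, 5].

(re-executing from step 3 with the substitution; state before step 3: [2, -83])
step 3 (PUSH 86): [2, -83, 86]
step 4 (DROP): [2, -83]
step 5 (PUSH -63): [2, -83, -63]

[2, -83, -63]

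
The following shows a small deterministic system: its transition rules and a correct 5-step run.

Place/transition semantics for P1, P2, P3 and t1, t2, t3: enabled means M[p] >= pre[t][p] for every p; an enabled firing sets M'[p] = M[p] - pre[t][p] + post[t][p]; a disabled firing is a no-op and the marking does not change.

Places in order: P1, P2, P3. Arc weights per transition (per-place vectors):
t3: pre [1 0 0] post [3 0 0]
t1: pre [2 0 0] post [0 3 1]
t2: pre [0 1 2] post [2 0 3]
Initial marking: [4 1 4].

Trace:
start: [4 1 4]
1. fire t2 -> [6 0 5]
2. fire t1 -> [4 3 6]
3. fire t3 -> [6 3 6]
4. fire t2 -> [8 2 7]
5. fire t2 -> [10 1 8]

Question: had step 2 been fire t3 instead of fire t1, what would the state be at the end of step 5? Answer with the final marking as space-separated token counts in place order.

(re-executing from step 2 with the substitution; state before step 2: [6 0 5])
2. fire t3 -> [8 0 5]
3. fire t3 -> [10 0 5]
4. fire t2 -> [10 0 5]
5. fire t2 -> [10 0 5]

10 0 5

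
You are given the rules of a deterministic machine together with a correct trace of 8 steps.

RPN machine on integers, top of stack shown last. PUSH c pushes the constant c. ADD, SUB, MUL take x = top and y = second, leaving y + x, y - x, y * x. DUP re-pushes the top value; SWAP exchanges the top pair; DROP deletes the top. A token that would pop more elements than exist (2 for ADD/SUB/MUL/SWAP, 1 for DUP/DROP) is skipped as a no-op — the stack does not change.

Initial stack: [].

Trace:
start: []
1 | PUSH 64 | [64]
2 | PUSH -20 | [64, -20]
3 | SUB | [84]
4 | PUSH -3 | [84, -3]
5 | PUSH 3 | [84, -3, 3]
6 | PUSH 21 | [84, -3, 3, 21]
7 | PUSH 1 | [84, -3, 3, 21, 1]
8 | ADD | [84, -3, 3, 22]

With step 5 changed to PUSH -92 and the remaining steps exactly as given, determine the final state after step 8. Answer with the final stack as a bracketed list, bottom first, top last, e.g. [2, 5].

[84, -3, -92, 22]

(re-executing from step 5 with the substitution; state before step 5: [84, -3])
5 | PUSH -92 | [84, -3, -92]
6 | PUSH 21 | [84, -3, -92, 21]
7 | PUSH 1 | [84, -3, -92, 21, 1]
8 | ADD | [84, -3, -92, 22]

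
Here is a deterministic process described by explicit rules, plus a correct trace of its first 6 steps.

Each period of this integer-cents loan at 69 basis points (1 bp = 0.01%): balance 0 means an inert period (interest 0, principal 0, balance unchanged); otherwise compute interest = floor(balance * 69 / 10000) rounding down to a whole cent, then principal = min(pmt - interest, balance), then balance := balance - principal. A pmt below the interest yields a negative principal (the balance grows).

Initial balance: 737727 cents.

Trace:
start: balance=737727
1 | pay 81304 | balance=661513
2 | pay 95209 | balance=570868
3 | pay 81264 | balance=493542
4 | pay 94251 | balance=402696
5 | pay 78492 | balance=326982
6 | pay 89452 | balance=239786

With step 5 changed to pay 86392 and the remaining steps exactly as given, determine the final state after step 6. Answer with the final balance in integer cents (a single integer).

231831

(re-executing from step 5 with the substitution; state before step 5: balance=402696)
5 | pay 86392 | balance=319082
6 | pay 89452 | balance=231831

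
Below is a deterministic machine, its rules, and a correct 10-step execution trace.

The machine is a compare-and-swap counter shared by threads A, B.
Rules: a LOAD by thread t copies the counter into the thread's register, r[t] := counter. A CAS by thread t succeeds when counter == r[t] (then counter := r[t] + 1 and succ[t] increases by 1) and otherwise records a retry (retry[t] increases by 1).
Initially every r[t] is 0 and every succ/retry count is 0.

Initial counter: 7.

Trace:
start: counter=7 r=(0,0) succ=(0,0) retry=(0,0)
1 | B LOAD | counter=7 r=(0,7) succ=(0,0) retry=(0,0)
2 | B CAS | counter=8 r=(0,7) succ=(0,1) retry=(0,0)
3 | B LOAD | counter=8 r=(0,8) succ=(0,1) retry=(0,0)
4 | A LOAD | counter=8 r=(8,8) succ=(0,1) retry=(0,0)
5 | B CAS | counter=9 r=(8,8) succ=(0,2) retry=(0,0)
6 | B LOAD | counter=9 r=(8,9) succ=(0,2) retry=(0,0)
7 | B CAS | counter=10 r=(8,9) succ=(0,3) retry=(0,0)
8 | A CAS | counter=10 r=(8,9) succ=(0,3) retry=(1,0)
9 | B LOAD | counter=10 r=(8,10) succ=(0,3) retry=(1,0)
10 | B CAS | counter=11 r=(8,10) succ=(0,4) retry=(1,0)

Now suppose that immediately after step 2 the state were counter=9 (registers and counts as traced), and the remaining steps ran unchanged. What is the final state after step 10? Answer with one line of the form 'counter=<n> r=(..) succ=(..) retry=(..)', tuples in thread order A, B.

counter=12 r=(9,11) succ=(0,4) retry=(1,0)

state after step 2 := counter=9 r=(0,7) succ=(0,1) retry=(0,0)
3 | B LOAD | counter=9 r=(0,9) succ=(0,1) retry=(0,0)
4 | A LOAD | counter=9 r=(9,9) succ=(0,1) retry=(0,0)
5 | B CAS | counter=10 r=(9,9) succ=(0,2) retry=(0,0)
6 | B LOAD | counter=10 r=(9,10) succ=(0,2) retry=(0,0)
7 | B CAS | counter=11 r=(9,10) succ=(0,3) retry=(0,0)
8 | A CAS | counter=11 r=(9,10) succ=(0,3) retry=(1,0)
9 | B LOAD | counter=11 r=(9,11) succ=(0,3) retry=(1,0)
10 | B CAS | counter=12 r=(9,11) succ=(0,4) retry=(1,0)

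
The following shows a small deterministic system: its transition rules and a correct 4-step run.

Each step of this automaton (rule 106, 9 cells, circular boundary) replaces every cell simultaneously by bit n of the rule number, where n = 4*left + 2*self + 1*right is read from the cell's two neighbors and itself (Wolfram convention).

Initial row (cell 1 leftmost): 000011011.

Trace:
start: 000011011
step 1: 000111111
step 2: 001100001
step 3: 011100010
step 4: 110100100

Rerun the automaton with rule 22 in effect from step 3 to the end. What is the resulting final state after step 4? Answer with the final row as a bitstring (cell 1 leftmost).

001111100

(re-executing steps 3..4 under rule 22; state before step 3: 001100001)
step 3: 110010011
step 4: 001111100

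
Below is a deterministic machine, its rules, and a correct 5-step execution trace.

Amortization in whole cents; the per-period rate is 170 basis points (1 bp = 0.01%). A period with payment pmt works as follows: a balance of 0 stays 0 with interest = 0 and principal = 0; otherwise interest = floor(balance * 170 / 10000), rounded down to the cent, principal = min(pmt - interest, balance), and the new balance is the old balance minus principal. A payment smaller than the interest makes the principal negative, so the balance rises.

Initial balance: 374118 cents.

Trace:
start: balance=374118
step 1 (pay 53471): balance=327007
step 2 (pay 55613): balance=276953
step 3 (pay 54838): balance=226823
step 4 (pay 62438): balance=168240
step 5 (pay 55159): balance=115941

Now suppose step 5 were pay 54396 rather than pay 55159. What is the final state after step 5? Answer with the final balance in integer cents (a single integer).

116704

(re-executing from step 5 with the substitution; state before step 5: balance=168240)
step 5 (pay 54396): balance=116704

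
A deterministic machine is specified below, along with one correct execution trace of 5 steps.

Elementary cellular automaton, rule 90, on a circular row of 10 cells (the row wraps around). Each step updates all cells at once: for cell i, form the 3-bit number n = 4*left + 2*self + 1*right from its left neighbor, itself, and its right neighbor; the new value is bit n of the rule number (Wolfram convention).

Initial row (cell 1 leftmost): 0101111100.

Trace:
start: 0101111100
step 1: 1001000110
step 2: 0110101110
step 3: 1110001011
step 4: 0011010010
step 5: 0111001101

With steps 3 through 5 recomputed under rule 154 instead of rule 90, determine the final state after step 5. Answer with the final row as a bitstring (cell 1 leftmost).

(re-executing steps 3..5 under rule 154; state before step 3: 0110101110)
step 3: 1100001101
step 4: 1010011001
step 5: 0001110111

0001110111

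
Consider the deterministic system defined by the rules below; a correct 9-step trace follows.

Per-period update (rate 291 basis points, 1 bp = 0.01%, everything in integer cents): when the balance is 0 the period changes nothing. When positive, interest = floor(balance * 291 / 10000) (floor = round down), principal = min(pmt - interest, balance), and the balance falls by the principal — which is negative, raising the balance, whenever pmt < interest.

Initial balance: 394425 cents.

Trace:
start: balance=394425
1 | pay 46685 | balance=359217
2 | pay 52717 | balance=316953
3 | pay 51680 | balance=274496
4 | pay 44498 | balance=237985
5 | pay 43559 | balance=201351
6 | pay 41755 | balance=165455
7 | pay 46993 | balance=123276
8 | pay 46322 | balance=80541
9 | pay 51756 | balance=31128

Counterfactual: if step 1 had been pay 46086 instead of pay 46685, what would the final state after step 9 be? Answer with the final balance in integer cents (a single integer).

(re-executing from step 1 with the substitution; state before step 1: balance=394425)
1 | pay 46086 | balance=359816
2 | pay 52717 | balance=317569
3 | pay 51680 | balance=275130
4 | pay 44498 | balance=238638
5 | pay 43559 | balance=202023
6 | pay 41755 | balance=166146
7 | pay 46993 | balance=123987
8 | pay 46322 | balance=81273
9 | pay 51756 | balance=31882

31882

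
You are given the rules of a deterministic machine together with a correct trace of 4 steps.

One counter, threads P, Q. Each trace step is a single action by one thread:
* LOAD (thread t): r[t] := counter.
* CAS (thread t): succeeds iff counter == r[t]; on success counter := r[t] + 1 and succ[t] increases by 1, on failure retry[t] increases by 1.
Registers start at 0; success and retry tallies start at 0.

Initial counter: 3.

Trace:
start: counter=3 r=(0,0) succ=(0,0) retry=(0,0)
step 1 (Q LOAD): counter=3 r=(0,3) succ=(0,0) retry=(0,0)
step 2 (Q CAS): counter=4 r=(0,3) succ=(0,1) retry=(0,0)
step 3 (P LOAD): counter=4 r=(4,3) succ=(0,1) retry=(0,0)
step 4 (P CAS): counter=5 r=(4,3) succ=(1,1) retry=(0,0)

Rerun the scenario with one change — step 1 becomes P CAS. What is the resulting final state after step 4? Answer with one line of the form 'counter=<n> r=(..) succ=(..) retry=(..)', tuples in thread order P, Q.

(re-executing from step 1 with the substitution; state before step 1: counter=3 r=(0,0) succ=(0,0) retry=(0,0))
step 1 (P CAS): counter=3 r=(0,0) succ=(0,0) retry=(1,0)
step 2 (Q CAS): counter=3 r=(0,0) succ=(0,0) retry=(1,1)
step 3 (P LOAD): counter=3 r=(3,0) succ=(0,0) retry=(1,1)
step 4 (P CAS): counter=4 r=(3,0) succ=(1,0) retry=(1,1)

counter=4 r=(3,0) succ=(1,0) retry=(1,1)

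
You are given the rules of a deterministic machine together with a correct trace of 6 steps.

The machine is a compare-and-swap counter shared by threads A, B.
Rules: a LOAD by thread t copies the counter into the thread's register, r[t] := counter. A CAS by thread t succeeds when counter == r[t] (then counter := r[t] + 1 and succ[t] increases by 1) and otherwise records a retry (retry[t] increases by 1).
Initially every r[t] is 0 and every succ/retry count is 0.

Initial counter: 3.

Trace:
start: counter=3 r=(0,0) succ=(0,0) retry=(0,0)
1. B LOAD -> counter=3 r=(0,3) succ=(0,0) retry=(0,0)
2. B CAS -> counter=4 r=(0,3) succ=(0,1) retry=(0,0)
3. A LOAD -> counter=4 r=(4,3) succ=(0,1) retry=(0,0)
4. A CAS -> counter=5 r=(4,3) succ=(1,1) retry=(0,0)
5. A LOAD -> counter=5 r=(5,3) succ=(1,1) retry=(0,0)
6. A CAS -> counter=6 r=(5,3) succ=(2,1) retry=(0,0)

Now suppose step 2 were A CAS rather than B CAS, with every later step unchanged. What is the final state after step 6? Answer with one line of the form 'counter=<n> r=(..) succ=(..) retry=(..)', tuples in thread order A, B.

counter=5 r=(4,3) succ=(2,0) retry=(1,0)

(re-executing from step 2 with the substitution; state before step 2: counter=3 r=(0,3) succ=(0,0) retry=(0,0))
2. A CAS -> counter=3 r=(0,3) succ=(0,0) retry=(1,0)
3. A LOAD -> counter=3 r=(3,3) succ=(0,0) retry=(1,0)
4. A CAS -> counter=4 r=(3,3) succ=(1,0) retry=(1,0)
5. A LOAD -> counter=4 r=(4,3) succ=(1,0) retry=(1,0)
6. A CAS -> counter=5 r=(4,3) succ=(2,0) retry=(1,0)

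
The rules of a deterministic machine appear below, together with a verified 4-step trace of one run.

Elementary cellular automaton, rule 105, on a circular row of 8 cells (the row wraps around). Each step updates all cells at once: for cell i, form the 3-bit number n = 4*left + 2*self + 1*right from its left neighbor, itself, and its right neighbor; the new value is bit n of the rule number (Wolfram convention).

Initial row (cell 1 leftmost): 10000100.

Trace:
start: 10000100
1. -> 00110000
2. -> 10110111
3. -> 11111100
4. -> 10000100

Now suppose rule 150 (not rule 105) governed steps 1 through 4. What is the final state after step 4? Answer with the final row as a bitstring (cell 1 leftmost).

10000100

(re-executing steps 1..4 under rule 150; state before step 1: 10000100)
1. -> 11001111
2. -> 10110111
3. -> 00000011
4. -> 10000100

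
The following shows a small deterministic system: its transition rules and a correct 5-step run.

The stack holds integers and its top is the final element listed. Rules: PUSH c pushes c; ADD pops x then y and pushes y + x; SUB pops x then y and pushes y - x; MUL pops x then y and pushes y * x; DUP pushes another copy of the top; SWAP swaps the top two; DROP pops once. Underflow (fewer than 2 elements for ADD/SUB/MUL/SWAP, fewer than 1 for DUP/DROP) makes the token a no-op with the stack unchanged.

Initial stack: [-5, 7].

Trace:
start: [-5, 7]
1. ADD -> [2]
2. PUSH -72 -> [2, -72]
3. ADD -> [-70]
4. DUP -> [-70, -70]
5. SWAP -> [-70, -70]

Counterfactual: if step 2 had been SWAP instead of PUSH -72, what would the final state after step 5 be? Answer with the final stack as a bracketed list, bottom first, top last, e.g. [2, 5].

[2, 2]

(re-executing from step 2 with the substitution; state before step 2: [2])
2. SWAP -> [2]
3. ADD -> [2]
4. DUP -> [2, 2]
5. SWAP -> [2, 2]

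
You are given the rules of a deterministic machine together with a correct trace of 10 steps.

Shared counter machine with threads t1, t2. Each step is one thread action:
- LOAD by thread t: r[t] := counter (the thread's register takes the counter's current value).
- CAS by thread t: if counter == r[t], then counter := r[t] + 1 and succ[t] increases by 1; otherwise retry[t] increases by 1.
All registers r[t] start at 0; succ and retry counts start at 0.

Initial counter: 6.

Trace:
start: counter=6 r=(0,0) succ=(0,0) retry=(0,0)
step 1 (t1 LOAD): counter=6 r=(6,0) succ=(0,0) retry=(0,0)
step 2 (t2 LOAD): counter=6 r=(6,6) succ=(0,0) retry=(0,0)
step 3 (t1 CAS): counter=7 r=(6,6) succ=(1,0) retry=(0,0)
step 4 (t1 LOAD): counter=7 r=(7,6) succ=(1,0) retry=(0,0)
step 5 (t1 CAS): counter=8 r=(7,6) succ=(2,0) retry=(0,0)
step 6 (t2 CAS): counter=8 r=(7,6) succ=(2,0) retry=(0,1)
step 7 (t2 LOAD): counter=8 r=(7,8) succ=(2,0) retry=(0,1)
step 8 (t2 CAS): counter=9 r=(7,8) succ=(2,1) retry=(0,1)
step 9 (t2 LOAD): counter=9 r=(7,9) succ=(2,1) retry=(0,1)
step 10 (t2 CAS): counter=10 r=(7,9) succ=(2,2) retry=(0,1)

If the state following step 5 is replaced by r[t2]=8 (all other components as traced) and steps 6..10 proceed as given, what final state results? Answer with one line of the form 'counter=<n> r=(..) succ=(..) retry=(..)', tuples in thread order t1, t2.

state after step 5 := counter=8 r=(7,8) succ=(2,0) retry=(0,0)
step 6 (t2 CAS): counter=9 r=(7,8) succ=(2,1) retry=(0,0)
step 7 (t2 LOAD): counter=9 r=(7,9) succ=(2,1) retry=(0,0)
step 8 (t2 CAS): counter=10 r=(7,9) succ=(2,2) retry=(0,0)
step 9 (t2 LOAD): counter=10 r=(7,10) succ=(2,2) retry=(0,0)
step 10 (t2 CAS): counter=11 r=(7,10) succ=(2,3) retry=(0,0)

counter=11 r=(7,10) succ=(2,3) retry=(0,0)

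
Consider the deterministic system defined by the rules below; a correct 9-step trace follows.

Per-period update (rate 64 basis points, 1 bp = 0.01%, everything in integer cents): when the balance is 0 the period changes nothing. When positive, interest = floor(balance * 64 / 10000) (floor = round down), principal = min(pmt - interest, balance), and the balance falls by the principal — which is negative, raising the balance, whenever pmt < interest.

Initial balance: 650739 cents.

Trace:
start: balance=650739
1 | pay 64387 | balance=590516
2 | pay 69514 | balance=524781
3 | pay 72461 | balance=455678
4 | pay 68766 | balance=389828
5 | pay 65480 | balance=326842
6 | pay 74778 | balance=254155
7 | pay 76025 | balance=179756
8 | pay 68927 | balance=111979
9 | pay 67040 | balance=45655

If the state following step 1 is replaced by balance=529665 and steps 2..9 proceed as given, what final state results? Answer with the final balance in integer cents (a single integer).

0

state after step 1 := balance=529665
2 | pay 69514 | balance=463540
3 | pay 72461 | balance=394045
4 | pay 68766 | balance=327800
5 | pay 65480 | balance=264417
6 | pay 74778 | balance=191331
7 | pay 76025 | balance=116530
8 | pay 68927 | balance=48348
9 | pay 67040 | balance=0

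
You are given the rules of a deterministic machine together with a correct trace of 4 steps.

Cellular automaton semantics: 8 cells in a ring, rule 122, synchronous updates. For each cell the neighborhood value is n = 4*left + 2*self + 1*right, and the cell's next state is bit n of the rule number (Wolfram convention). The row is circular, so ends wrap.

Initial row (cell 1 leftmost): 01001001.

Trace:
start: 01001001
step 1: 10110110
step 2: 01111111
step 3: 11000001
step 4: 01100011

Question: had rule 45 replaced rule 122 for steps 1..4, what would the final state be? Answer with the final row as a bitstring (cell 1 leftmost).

(re-executing steps 1..4 under rule 45; state before step 1: 01001001)
step 1: 11001001
step 2: 00001001
step 3: 01101001
step 4: 11011001

11011001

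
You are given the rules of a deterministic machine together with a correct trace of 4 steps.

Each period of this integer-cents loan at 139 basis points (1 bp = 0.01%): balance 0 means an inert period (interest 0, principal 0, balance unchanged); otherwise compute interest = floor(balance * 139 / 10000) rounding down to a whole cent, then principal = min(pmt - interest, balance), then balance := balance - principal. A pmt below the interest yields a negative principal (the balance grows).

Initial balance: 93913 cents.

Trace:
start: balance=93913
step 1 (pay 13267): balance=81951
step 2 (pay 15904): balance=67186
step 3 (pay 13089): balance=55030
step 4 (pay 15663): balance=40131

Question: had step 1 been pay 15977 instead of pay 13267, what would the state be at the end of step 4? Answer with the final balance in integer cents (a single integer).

(re-executing from step 1 with the substitution; state before step 1: balance=93913)
step 1 (pay 15977): balance=79241
step 2 (pay 15904): balance=64438
step 3 (pay 13089): balance=52244
step 4 (pay 15663): balance=37307

37307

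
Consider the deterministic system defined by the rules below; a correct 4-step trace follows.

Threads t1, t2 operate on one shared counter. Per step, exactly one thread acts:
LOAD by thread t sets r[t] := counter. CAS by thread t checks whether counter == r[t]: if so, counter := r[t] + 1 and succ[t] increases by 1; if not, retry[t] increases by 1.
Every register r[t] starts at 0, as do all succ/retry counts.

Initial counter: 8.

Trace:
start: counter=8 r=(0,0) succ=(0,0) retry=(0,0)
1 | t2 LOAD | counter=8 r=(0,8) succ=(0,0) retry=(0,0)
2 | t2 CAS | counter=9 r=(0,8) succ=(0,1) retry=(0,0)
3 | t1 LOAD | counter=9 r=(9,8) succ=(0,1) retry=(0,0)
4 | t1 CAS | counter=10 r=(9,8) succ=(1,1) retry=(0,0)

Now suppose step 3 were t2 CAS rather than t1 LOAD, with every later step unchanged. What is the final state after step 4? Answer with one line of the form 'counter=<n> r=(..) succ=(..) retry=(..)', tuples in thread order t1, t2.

(re-executing from step 3 with the substitution; state before step 3: counter=9 r=(0,8) succ=(0,1) retry=(0,0))
3 | t2 CAS | counter=9 r=(0,8) succ=(0,1) retry=(0,1)
4 | t1 CAS | counter=9 r=(0,8) succ=(0,1) retry=(1,1)

counter=9 r=(0,8) succ=(0,1) retry=(1,1)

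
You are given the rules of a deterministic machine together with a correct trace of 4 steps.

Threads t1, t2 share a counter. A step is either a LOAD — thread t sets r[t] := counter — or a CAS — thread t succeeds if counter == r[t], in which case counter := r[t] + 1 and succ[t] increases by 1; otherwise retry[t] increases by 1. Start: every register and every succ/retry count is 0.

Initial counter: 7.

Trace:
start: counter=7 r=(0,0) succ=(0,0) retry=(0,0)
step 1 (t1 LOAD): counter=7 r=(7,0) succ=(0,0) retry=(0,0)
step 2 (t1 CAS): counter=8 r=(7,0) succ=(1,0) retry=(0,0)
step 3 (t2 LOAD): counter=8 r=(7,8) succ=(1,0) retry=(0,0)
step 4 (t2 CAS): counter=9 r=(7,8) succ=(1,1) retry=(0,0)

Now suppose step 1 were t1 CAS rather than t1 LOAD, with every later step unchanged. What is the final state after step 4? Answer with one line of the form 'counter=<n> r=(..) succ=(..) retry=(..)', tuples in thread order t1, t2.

counter=8 r=(0,7) succ=(0,1) retry=(2,0)

(re-executing from step 1 with the substitution; state before step 1: counter=7 r=(0,0) succ=(0,0) retry=(0,0))
step 1 (t1 CAS): counter=7 r=(0,0) succ=(0,0) retry=(1,0)
step 2 (t1 CAS): counter=7 r=(0,0) succ=(0,0) retry=(2,0)
step 3 (t2 LOAD): counter=7 r=(0,7) succ=(0,0) retry=(2,0)
step 4 (t2 CAS): counter=8 r=(0,7) succ=(0,1) retry=(2,0)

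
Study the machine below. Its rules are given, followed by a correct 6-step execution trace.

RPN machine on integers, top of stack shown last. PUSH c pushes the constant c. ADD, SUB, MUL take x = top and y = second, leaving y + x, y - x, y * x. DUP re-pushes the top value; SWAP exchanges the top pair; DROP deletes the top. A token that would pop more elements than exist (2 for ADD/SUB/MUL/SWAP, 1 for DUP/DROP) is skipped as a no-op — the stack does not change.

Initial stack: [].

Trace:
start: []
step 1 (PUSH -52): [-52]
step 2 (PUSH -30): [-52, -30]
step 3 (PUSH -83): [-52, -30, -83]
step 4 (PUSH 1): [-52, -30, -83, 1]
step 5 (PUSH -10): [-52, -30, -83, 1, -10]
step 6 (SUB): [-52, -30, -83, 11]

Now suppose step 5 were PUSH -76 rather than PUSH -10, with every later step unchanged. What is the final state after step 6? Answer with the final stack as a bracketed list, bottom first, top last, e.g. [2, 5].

(re-executing from step 5 with the substitution; state before step 5: [-52, -30, -83, 1])
step 5 (PUSH -76): [-52, -30, -83, 1, -76]
step 6 (SUB): [-52, -30, -83, 77]

[-52, -30, -83, 77]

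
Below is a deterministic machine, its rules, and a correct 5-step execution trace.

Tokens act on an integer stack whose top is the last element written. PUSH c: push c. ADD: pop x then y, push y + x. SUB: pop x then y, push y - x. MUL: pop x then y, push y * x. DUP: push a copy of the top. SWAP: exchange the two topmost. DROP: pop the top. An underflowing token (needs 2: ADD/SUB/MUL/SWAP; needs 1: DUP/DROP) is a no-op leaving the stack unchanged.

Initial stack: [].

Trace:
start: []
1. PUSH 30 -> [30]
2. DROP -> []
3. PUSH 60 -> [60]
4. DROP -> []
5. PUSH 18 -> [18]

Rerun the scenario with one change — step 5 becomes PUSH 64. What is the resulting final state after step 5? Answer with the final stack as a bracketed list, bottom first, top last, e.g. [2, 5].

[64]

(re-executing from step 5 with the substitution; state before step 5: [])
5. PUSH 64 -> [64]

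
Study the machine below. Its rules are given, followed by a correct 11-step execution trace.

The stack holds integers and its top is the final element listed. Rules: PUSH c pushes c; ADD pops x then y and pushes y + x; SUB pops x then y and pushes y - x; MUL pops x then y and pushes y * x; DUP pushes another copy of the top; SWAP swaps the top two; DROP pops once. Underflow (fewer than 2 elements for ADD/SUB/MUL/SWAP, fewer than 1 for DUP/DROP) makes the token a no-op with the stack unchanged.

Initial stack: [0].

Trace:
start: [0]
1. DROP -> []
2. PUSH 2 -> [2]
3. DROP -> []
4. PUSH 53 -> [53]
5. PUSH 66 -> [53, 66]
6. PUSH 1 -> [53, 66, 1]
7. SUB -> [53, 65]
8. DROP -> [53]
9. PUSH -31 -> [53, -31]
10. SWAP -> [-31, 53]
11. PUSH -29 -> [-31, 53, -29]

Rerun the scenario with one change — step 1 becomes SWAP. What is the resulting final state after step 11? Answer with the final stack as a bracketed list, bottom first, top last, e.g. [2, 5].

[0, -31, 53, -29]

(re-executing from step 1 with the substitution; state before step 1: [0])
1. SWAP -> [0]
2. PUSH 2 -> [0, 2]
3. DROP -> [0]
4. PUSH 53 -> [0, 53]
5. PUSH 66 -> [0, 53, 66]
6. PUSH 1 -> [0, 53, 66, 1]
7. SUB -> [0, 53, 65]
8. DROP -> [0, 53]
9. PUSH -31 -> [0, 53, -31]
10. SWAP -> [0, -31, 53]
11. PUSH -29 -> [0, -31, 53, -29]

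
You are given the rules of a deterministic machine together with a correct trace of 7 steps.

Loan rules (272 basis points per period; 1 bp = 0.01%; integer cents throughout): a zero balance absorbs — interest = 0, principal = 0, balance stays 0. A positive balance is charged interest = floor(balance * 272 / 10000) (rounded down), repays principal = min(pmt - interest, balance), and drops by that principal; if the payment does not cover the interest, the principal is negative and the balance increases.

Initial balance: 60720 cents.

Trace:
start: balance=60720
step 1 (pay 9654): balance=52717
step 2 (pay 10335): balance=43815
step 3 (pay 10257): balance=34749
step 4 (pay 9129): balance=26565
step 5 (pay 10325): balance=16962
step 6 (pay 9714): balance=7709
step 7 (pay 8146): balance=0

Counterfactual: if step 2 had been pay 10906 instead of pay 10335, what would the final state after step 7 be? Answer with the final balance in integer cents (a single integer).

(re-executing from step 2 with the substitution; state before step 2: balance=52717)
step 2 (pay 10906): balance=43244
step 3 (pay 10257): balance=34163
step 4 (pay 9129): balance=25963
step 5 (pay 10325): balance=16344
step 6 (pay 9714): balance=7074
step 7 (pay 8146): balance=0

0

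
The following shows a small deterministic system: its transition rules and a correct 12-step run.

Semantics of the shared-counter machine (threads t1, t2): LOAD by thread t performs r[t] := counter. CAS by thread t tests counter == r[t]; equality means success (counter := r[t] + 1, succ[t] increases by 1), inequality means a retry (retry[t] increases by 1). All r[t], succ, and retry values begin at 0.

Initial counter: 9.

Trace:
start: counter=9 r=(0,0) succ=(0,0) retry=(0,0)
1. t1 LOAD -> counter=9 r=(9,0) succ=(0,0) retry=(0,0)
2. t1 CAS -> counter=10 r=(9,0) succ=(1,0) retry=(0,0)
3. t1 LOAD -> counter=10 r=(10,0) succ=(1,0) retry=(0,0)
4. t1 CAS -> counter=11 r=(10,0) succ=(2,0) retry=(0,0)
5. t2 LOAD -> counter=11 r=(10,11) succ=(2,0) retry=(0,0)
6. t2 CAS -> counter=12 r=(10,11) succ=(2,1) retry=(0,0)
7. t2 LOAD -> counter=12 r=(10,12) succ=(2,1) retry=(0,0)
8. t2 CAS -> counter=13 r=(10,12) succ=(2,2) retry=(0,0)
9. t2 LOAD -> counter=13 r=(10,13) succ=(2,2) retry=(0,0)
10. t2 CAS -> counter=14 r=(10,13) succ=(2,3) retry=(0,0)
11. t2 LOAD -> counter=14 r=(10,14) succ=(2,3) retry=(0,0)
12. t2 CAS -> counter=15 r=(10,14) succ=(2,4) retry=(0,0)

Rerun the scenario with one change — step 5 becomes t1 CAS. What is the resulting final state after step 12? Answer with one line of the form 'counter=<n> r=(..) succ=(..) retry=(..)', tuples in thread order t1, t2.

(re-executing from step 5 with the substitution; state before step 5: counter=11 r=(10,0) succ=(2,0) retry=(0,0))
5. t1 CAS -> counter=11 r=(10,0) succ=(2,0) retry=(1,0)
6. t2 CAS -> counter=11 r=(10,0) succ=(2,0) retry=(1,1)
7. t2 LOAD -> counter=11 r=(10,11) succ=(2,0) retry=(1,1)
8. t2 CAS -> counter=12 r=(10,11) succ=(2,1) retry=(1,1)
9. t2 LOAD -> counter=12 r=(10,12) succ=(2,1) retry=(1,1)
10. t2 CAS -> counter=13 r=(10,12) succ=(2,2) retry=(1,1)
11. t2 LOAD -> counter=13 r=(10,13) succ=(2,2) retry=(1,1)
12. t2 CAS -> counter=14 r=(10,13) succ=(2,3) retry=(1,1)

counter=14 r=(10,13) succ=(2,3) retry=(1,1)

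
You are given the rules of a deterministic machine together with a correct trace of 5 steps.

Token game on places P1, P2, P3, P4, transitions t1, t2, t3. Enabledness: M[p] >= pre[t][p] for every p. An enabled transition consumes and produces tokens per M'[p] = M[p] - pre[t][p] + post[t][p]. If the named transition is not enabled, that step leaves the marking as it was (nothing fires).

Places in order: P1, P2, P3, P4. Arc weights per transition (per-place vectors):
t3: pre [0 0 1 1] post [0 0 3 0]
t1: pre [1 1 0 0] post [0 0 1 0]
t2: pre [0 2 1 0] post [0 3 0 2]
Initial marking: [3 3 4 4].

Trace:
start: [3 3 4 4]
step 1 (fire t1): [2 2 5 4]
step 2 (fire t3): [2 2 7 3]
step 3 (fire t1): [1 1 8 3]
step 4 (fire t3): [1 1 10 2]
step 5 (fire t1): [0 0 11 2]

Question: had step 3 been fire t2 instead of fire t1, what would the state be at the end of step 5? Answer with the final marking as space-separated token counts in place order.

(re-executing from step 3 with the substitution; state before step 3: [2 2 7 3])
step 3 (fire t2): [2 3 6 5]
step 4 (fire t3): [2 3 8 4]
step 5 (fire t1): [1 2 9 4]

1 2 9 4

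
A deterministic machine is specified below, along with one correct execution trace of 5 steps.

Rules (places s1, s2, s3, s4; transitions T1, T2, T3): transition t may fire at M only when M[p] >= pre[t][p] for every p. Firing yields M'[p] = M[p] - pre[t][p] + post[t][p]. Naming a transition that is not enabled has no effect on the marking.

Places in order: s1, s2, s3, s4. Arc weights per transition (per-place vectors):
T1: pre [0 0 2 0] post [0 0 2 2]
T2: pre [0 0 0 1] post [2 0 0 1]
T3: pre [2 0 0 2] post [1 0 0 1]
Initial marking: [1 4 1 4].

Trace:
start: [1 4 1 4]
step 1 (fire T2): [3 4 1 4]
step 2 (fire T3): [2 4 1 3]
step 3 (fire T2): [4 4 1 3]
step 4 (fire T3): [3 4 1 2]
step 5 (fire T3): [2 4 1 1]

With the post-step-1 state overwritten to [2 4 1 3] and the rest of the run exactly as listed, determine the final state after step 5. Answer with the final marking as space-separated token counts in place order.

state after step 1 := [2 4 1 3]
step 2 (fire T3): [1 4 1 2]
step 3 (fire T2): [3 4 1 2]
step 4 (fire T3): [2 4 1 1]
step 5 (fire T3): [2 4 1 1]

2 4 1 1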